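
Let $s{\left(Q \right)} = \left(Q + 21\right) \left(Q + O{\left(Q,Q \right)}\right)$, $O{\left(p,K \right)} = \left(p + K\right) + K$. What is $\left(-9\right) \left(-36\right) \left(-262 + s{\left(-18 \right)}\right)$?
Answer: $-154872$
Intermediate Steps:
$O{\left(p,K \right)} = p + 2 K$ ($O{\left(p,K \right)} = \left(K + p\right) + K = p + 2 K$)
$s{\left(Q \right)} = 4 Q \left(21 + Q\right)$ ($s{\left(Q \right)} = \left(Q + 21\right) \left(Q + \left(Q + 2 Q\right)\right) = \left(21 + Q\right) \left(Q + 3 Q\right) = \left(21 + Q\right) 4 Q = 4 Q \left(21 + Q\right)$)
$\left(-9\right) \left(-36\right) \left(-262 + s{\left(-18 \right)}\right) = \left(-9\right) \left(-36\right) \left(-262 + 4 \left(-18\right) \left(21 - 18\right)\right) = 324 \left(-262 + 4 \left(-18\right) 3\right) = 324 \left(-262 - 216\right) = 324 \left(-478\right) = -154872$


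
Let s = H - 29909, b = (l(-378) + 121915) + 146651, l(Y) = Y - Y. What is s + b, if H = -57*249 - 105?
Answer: 224359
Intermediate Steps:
l(Y) = 0
H = -14298 (H = -14193 - 105 = -14298)
b = 268566 (b = (0 + 121915) + 146651 = 121915 + 146651 = 268566)
s = -44207 (s = -14298 - 29909 = -44207)
s + b = -44207 + 268566 = 224359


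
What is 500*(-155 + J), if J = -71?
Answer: -113000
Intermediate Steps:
500*(-155 + J) = 500*(-155 - 71) = 500*(-226) = -113000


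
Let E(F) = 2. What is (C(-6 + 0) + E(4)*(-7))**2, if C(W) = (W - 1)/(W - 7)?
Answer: 30625/169 ≈ 181.21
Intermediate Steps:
C(W) = (-1 + W)/(-7 + W)
(C(-6 + 0) + E(4)*(-7))**2 = ((-1 + (-6 + 0))/(-7 + (-6 + 0)) + 2*(-7))**2 = ((-1 - 6)/(-7 - 6) - 14)**2 = (-7/(-13) - 14)**2 = (-1/13*(-7) - 14)**2 = (7/13 - 14)**2 = (-175/13)**2 = 30625/169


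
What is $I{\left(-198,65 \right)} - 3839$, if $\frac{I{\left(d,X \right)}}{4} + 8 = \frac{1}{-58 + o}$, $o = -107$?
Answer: $- \frac{638719}{165} \approx -3871.0$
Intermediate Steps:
$I{\left(d,X \right)} = - \frac{5284}{165}$ ($I{\left(d,X \right)} = -32 + \frac{4}{-58 - 107} = -32 + \frac{4}{-165} = -32 + 4 \left(- \frac{1}{165}\right) = -32 - \frac{4}{165} = - \frac{5284}{165}$)
$I{\left(-198,65 \right)} - 3839 = - \frac{5284}{165} - 3839 = - \frac{638719}{165}$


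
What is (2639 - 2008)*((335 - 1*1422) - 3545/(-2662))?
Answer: -1823620919/2662 ≈ -6.8506e+5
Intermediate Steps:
(2639 - 2008)*((335 - 1*1422) - 3545/(-2662)) = 631*((335 - 1422) - 3545*(-1/2662)) = 631*(-1087 + 3545/2662) = 631*(-2890049/2662) = -1823620919/2662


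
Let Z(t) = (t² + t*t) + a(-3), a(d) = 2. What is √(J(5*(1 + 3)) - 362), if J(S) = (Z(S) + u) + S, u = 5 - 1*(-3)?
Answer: 6*√13 ≈ 21.633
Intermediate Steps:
u = 8 (u = 5 + 3 = 8)
Z(t) = 2 + 2*t² (Z(t) = (t² + t*t) + 2 = (t² + t²) + 2 = 2*t² + 2 = 2 + 2*t²)
J(S) = 10 + S + 2*S² (J(S) = ((2 + 2*S²) + 8) + S = (10 + 2*S²) + S = 10 + S + 2*S²)
√(J(5*(1 + 3)) - 362) = √((10 + 5*(1 + 3) + 2*(5*(1 + 3))²) - 362) = √((10 + 5*4 + 2*(5*4)²) - 362) = √((10 + 20 + 2*20²) - 362) = √((10 + 20 + 2*400) - 362) = √((10 + 20 + 800) - 362) = √(830 - 362) = √468 = 6*√13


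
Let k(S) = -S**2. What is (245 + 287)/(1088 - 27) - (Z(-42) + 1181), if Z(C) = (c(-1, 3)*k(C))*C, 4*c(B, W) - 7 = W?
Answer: -197770929/1061 ≈ -1.8640e+5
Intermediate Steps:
c(B, W) = 7/4 + W/4
Z(C) = -5*C**3/2 (Z(C) = ((7/4 + (1/4)*3)*(-C**2))*C = ((7/4 + 3/4)*(-C**2))*C = (5*(-C**2)/2)*C = (-5*C**2/2)*C = -5*C**3/2)
(245 + 287)/(1088 - 27) - (Z(-42) + 1181) = (245 + 287)/(1088 - 27) - (-5/2*(-42)**3 + 1181) = 532/1061 - (-5/2*(-74088) + 1181) = 532*(1/1061) - (185220 + 1181) = 532/1061 - 1*186401 = 532/1061 - 186401 = -197770929/1061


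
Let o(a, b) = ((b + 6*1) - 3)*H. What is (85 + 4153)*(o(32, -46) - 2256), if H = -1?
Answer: -9378694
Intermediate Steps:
o(a, b) = -3 - b (o(a, b) = ((b + 6*1) - 3)*(-1) = ((b + 6) - 3)*(-1) = ((6 + b) - 3)*(-1) = (3 + b)*(-1) = -3 - b)
(85 + 4153)*(o(32, -46) - 2256) = (85 + 4153)*((-3 - 1*(-46)) - 2256) = 4238*((-3 + 46) - 2256) = 4238*(43 - 2256) = 4238*(-2213) = -9378694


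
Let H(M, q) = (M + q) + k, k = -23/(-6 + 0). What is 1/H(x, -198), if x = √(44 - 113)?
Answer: -6990/1359709 - 36*I*√69/1359709 ≈ -0.0051408 - 0.00021993*I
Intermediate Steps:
k = 23/6 (k = -23/(-6) = -⅙*(-23) = 23/6 ≈ 3.8333)
x = I*√69 (x = √(-69) = I*√69 ≈ 8.3066*I)
H(M, q) = 23/6 + M + q (H(M, q) = (M + q) + 23/6 = 23/6 + M + q)
1/H(x, -198) = 1/(23/6 + I*√69 - 198) = 1/(-1165/6 + I*√69)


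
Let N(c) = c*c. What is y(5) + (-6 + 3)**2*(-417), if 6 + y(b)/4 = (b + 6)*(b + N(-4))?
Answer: -2853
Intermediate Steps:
N(c) = c**2
y(b) = -24 + 4*(6 + b)*(16 + b) (y(b) = -24 + 4*((b + 6)*(b + (-4)**2)) = -24 + 4*((6 + b)*(b + 16)) = -24 + 4*((6 + b)*(16 + b)) = -24 + 4*(6 + b)*(16 + b))
y(5) + (-6 + 3)**2*(-417) = (360 + 4*5**2 + 88*5) + (-6 + 3)**2*(-417) = (360 + 4*25 + 440) + (-3)**2*(-417) = (360 + 100 + 440) + 9*(-417) = 900 - 3753 = -2853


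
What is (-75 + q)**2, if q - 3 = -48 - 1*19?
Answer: 19321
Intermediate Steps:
q = -64 (q = 3 + (-48 - 1*19) = 3 + (-48 - 19) = 3 - 67 = -64)
(-75 + q)**2 = (-75 - 64)**2 = (-139)**2 = 19321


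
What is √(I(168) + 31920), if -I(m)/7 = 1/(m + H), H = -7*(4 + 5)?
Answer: √7181985/15 ≈ 178.66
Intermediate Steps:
H = -63 (H = -7*9 = -63)
I(m) = -7/(-63 + m) (I(m) = -7/(m - 63) = -7/(-63 + m))
√(I(168) + 31920) = √(-7/(-63 + 168) + 31920) = √(-7/105 + 31920) = √(-7*1/105 + 31920) = √(-1/15 + 31920) = √(478799/15) = √7181985/15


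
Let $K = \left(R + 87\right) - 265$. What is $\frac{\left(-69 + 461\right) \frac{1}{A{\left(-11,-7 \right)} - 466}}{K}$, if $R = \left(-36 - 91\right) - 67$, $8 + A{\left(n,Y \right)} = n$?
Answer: $\frac{98}{45105} \approx 0.0021727$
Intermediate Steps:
$A{\left(n,Y \right)} = -8 + n$
$R = -194$ ($R = -127 - 67 = -194$)
$K = -372$ ($K = \left(-194 + 87\right) - 265 = -107 - 265 = -372$)
$\frac{\left(-69 + 461\right) \frac{1}{A{\left(-11,-7 \right)} - 466}}{K} = \frac{\left(-69 + 461\right) \frac{1}{\left(-8 - 11\right) - 466}}{-372} = \frac{392}{-19 - 466} \left(- \frac{1}{372}\right) = \frac{392}{-485} \left(- \frac{1}{372}\right) = 392 \left(- \frac{1}{485}\right) \left(- \frac{1}{372}\right) = \left(- \frac{392}{485}\right) \left(- \frac{1}{372}\right) = \frac{98}{45105}$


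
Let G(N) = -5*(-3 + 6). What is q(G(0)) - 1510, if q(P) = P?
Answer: -1525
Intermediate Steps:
G(N) = -15 (G(N) = -5*3 = -15)
q(G(0)) - 1510 = -15 - 1510 = -1525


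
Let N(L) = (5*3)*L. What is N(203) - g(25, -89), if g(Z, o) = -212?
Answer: 3257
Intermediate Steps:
N(L) = 15*L
N(203) - g(25, -89) = 15*203 - 1*(-212) = 3045 + 212 = 3257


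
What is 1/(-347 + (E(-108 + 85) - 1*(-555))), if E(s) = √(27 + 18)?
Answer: 208/43219 - 3*√5/43219 ≈ 0.0046575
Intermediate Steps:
E(s) = 3*√5 (E(s) = √45 = 3*√5)
1/(-347 + (E(-108 + 85) - 1*(-555))) = 1/(-347 + (3*√5 - 1*(-555))) = 1/(-347 + (3*√5 + 555)) = 1/(-347 + (555 + 3*√5)) = 1/(208 + 3*√5)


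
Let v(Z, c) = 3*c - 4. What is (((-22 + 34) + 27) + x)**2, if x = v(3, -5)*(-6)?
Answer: 23409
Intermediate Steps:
v(Z, c) = -4 + 3*c
x = 114 (x = (-4 + 3*(-5))*(-6) = (-4 - 15)*(-6) = -19*(-6) = 114)
(((-22 + 34) + 27) + x)**2 = (((-22 + 34) + 27) + 114)**2 = ((12 + 27) + 114)**2 = (39 + 114)**2 = 153**2 = 23409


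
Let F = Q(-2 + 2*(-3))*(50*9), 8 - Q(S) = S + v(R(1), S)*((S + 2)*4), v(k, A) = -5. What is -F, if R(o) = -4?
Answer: 46800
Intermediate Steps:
Q(S) = 48 + 19*S (Q(S) = 8 - (S - 5*(S + 2)*4) = 8 - (S - 5*(2 + S)*4) = 8 - (S - 5*(8 + 4*S)) = 8 - (S + (-40 - 20*S)) = 8 - (-40 - 19*S) = 8 + (40 + 19*S) = 48 + 19*S)
F = -46800 (F = (48 + 19*(-2 + 2*(-3)))*(50*9) = (48 + 19*(-2 - 6))*450 = (48 + 19*(-8))*450 = (48 - 152)*450 = -104*450 = -46800)
-F = -1*(-46800) = 46800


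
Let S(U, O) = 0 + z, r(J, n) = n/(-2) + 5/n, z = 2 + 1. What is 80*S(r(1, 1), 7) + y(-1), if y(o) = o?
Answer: 239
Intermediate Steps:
z = 3
r(J, n) = 5/n - n/2 (r(J, n) = n*(-½) + 5/n = -n/2 + 5/n = 5/n - n/2)
S(U, O) = 3 (S(U, O) = 0 + 3 = 3)
80*S(r(1, 1), 7) + y(-1) = 80*3 - 1 = 240 - 1 = 239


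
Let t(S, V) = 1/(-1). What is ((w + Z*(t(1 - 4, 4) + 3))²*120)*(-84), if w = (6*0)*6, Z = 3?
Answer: -362880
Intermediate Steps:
t(S, V) = -1
w = 0 (w = 0*6 = 0)
((w + Z*(t(1 - 4, 4) + 3))²*120)*(-84) = ((0 + 3*(-1 + 3))²*120)*(-84) = ((0 + 3*2)²*120)*(-84) = ((0 + 6)²*120)*(-84) = (6²*120)*(-84) = (36*120)*(-84) = 4320*(-84) = -362880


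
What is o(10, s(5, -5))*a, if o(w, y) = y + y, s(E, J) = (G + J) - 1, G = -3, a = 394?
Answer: -7092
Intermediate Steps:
s(E, J) = -4 + J (s(E, J) = (-3 + J) - 1 = -4 + J)
o(w, y) = 2*y
o(10, s(5, -5))*a = (2*(-4 - 5))*394 = (2*(-9))*394 = -18*394 = -7092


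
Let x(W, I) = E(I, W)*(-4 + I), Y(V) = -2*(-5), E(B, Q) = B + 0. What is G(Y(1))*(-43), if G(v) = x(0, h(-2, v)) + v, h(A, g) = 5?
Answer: -645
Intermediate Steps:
E(B, Q) = B
Y(V) = 10
x(W, I) = I*(-4 + I)
G(v) = 5 + v (G(v) = 5*(-4 + 5) + v = 5*1 + v = 5 + v)
G(Y(1))*(-43) = (5 + 10)*(-43) = 15*(-43) = -645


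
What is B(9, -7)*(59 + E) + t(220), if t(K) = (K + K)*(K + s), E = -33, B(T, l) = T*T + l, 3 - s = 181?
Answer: 20404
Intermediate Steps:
s = -178 (s = 3 - 1*181 = 3 - 181 = -178)
B(T, l) = l + T² (B(T, l) = T² + l = l + T²)
t(K) = 2*K*(-178 + K) (t(K) = (K + K)*(K - 178) = (2*K)*(-178 + K) = 2*K*(-178 + K))
B(9, -7)*(59 + E) + t(220) = (-7 + 9²)*(59 - 33) + 2*220*(-178 + 220) = (-7 + 81)*26 + 2*220*42 = 74*26 + 18480 = 1924 + 18480 = 20404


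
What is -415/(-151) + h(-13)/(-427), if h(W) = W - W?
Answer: 415/151 ≈ 2.7483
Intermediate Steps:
h(W) = 0
-415/(-151) + h(-13)/(-427) = -415/(-151) + 0/(-427) = -415*(-1/151) + 0*(-1/427) = 415/151 + 0 = 415/151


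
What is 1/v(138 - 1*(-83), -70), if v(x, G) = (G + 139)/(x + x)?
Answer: 442/69 ≈ 6.4058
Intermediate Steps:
v(x, G) = (139 + G)/(2*x) (v(x, G) = (139 + G)/((2*x)) = (139 + G)*(1/(2*x)) = (139 + G)/(2*x))
1/v(138 - 1*(-83), -70) = 1/((139 - 70)/(2*(138 - 1*(-83)))) = 1/((½)*69/(138 + 83)) = 1/((½)*69/221) = 1/((½)*(1/221)*69) = 1/(69/442) = 442/69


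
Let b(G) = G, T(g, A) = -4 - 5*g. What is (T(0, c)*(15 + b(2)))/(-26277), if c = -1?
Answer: 68/26277 ≈ 0.0025878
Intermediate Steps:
(T(0, c)*(15 + b(2)))/(-26277) = ((-4 - 5*0)*(15 + 2))/(-26277) = ((-4 + 0)*17)*(-1/26277) = -4*17*(-1/26277) = -68*(-1/26277) = 68/26277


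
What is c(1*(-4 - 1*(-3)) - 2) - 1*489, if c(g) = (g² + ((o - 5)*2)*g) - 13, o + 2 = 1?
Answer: -457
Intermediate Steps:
o = -1 (o = -2 + 1 = -1)
c(g) = -13 + g² - 12*g (c(g) = (g² + ((-1 - 5)*2)*g) - 13 = (g² + (-6*2)*g) - 13 = (g² - 12*g) - 13 = -13 + g² - 12*g)
c(1*(-4 - 1*(-3)) - 2) - 1*489 = (-13 + (1*(-4 - 1*(-3)) - 2)² - 12*(1*(-4 - 1*(-3)) - 2)) - 1*489 = (-13 + (1*(-4 + 3) - 2)² - 12*(1*(-4 + 3) - 2)) - 489 = (-13 + (1*(-1) - 2)² - 12*(1*(-1) - 2)) - 489 = (-13 + (-1 - 2)² - 12*(-1 - 2)) - 489 = (-13 + (-3)² - 12*(-3)) - 489 = (-13 + 9 + 36) - 489 = 32 - 489 = -457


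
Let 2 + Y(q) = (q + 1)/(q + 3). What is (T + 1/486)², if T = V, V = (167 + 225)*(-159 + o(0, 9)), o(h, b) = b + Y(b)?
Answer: 829386029677969/236196 ≈ 3.5114e+9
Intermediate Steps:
Y(q) = -2 + (1 + q)/(3 + q) (Y(q) = -2 + (q + 1)/(q + 3) = -2 + (1 + q)/(3 + q))
o(h, b) = b + (-5 - b)/(3 + b)
V = -177772/3 (V = (167 + 225)*(-159 + (-5 - 1*9 + 9*(3 + 9))/(3 + 9)) = 392*(-159 + (-5 - 9 + 9*12)/12) = 392*(-159 + (-5 - 9 + 108)/12) = 392*(-159 + (1/12)*94) = 392*(-159 + 47/6) = 392*(-907/6) = -177772/3 ≈ -59257.)
T = -177772/3 ≈ -59257.
(T + 1/486)² = (-177772/3 + 1/486)² = (-28799063/486)² = 829386029677969/236196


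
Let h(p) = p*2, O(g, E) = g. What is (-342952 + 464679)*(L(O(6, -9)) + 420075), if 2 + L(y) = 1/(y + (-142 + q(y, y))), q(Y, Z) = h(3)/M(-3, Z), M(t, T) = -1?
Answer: 7261059980355/142 ≈ 5.1134e+10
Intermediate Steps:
h(p) = 2*p
q(Y, Z) = -6 (q(Y, Z) = (2*3)/(-1) = 6*(-1) = -6)
L(y) = -2 + 1/(-148 + y) (L(y) = -2 + 1/(y + (-142 - 6)) = -2 + 1/(y - 148) = -2 + 1/(-148 + y))
(-342952 + 464679)*(L(O(6, -9)) + 420075) = (-342952 + 464679)*((297 - 2*6)/(-148 + 6) + 420075) = 121727*((297 - 12)/(-142) + 420075) = 121727*(-1/142*285 + 420075) = 121727*(-285/142 + 420075) = 121727*(59650365/142) = 7261059980355/142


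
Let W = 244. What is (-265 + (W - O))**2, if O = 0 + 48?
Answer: 4761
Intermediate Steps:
O = 48
(-265 + (W - O))**2 = (-265 + (244 - 1*48))**2 = (-265 + (244 - 48))**2 = (-265 + 196)**2 = (-69)**2 = 4761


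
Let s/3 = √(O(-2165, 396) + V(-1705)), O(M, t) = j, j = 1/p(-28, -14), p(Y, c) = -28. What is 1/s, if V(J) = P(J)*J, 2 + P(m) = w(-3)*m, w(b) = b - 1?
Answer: -2*I*√2278439247/976473963 ≈ -9.7766e-5*I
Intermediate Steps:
w(b) = -1 + b
P(m) = -2 - 4*m (P(m) = -2 + (-1 - 3)*m = -2 - 4*m)
V(J) = J*(-2 - 4*J) (V(J) = (-2 - 4*J)*J = J*(-2 - 4*J))
j = -1/28 (j = 1/(-28) = -1/28 ≈ -0.035714)
O(M, t) = -1/28
s = 3*I*√2278439247/14 (s = 3*√(-1/28 - 2*(-1705)*(1 + 2*(-1705))) = 3*√(-1/28 - 2*(-1705)*(1 - 3410)) = 3*√(-1/28 - 2*(-1705)*(-3409)) = 3*√(-1/28 - 11624690) = 3*√(-325491321/28) = 3*(I*√2278439247/14) = 3*I*√2278439247/14 ≈ 10229.0*I)
1/s = 1/(3*I*√2278439247/14) = -2*I*√2278439247/976473963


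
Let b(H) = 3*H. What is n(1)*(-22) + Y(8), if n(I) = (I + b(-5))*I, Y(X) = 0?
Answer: 308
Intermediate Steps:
n(I) = I*(-15 + I) (n(I) = (I + 3*(-5))*I = (I - 15)*I = (-15 + I)*I = I*(-15 + I))
n(1)*(-22) + Y(8) = (1*(-15 + 1))*(-22) + 0 = (1*(-14))*(-22) + 0 = -14*(-22) + 0 = 308 + 0 = 308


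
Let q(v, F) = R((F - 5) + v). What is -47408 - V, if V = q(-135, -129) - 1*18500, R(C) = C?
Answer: -28639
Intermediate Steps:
q(v, F) = -5 + F + v (q(v, F) = (F - 5) + v = (-5 + F) + v = -5 + F + v)
V = -18769 (V = (-5 - 129 - 135) - 1*18500 = -269 - 18500 = -18769)
-47408 - V = -47408 - 1*(-18769) = -47408 + 18769 = -28639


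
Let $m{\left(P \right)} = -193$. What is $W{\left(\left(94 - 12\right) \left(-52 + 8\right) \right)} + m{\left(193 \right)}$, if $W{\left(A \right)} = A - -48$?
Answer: $-3753$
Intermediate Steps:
$W{\left(A \right)} = 48 + A$ ($W{\left(A \right)} = A + 48 = 48 + A$)
$W{\left(\left(94 - 12\right) \left(-52 + 8\right) \right)} + m{\left(193 \right)} = \left(48 + \left(94 - 12\right) \left(-52 + 8\right)\right) - 193 = \left(48 + 82 \left(-44\right)\right) - 193 = \left(48 - 3608\right) - 193 = -3560 - 193 = -3753$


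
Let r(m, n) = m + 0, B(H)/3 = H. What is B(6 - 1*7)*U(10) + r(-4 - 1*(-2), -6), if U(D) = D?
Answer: -32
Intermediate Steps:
B(H) = 3*H
r(m, n) = m
B(6 - 1*7)*U(10) + r(-4 - 1*(-2), -6) = (3*(6 - 1*7))*10 + (-4 - 1*(-2)) = (3*(6 - 7))*10 + (-4 + 2) = (3*(-1))*10 - 2 = -3*10 - 2 = -30 - 2 = -32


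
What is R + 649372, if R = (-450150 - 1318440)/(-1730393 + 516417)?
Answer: 9166555717/14116 ≈ 6.4937e+5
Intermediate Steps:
R = 20565/14116 (R = -1768590/(-1213976) = -1768590*(-1/1213976) = 20565/14116 ≈ 1.4569)
R + 649372 = 20565/14116 + 649372 = 9166555717/14116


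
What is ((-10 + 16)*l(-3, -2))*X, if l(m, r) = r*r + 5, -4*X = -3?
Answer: 81/2 ≈ 40.500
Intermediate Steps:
X = 3/4 (X = -1/4*(-3) = 3/4 ≈ 0.75000)
l(m, r) = 5 + r**2 (l(m, r) = r**2 + 5 = 5 + r**2)
((-10 + 16)*l(-3, -2))*X = ((-10 + 16)*(5 + (-2)**2))*(3/4) = (6*(5 + 4))*(3/4) = (6*9)*(3/4) = 54*(3/4) = 81/2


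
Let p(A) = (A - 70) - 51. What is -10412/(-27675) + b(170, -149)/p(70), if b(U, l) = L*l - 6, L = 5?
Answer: 7104979/470475 ≈ 15.102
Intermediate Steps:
p(A) = -121 + A (p(A) = (-70 + A) - 51 = -121 + A)
b(U, l) = -6 + 5*l (b(U, l) = 5*l - 6 = -6 + 5*l)
-10412/(-27675) + b(170, -149)/p(70) = -10412/(-27675) + (-6 + 5*(-149))/(-121 + 70) = -10412*(-1/27675) + (-6 - 745)/(-51) = 10412/27675 - 751*(-1/51) = 10412/27675 + 751/51 = 7104979/470475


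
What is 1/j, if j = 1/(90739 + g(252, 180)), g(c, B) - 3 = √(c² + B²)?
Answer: 90742 + 36*√74 ≈ 91052.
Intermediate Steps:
g(c, B) = 3 + √(B² + c²) (g(c, B) = 3 + √(c² + B²) = 3 + √(B² + c²))
j = 1/(90742 + 36*√74) (j = 1/(90739 + (3 + √(180² + 252²))) = 1/(90739 + (3 + √(32400 + 63504))) = 1/(90739 + (3 + √95904)) = 1/(90739 + (3 + 36*√74)) = 1/(90742 + 36*√74) ≈ 1.0983e-5)
1/j = 1/(45371/4117007330 - 9*√74/2058503665)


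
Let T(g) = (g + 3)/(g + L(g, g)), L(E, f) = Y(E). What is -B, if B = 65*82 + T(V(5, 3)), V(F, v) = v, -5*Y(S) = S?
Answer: -10665/2 ≈ -5332.5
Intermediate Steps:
Y(S) = -S/5
L(E, f) = -E/5
T(g) = 5*(3 + g)/(4*g) (T(g) = (g + 3)/(g - g/5) = (3 + g)/((4*g/5)) = (3 + g)*(5/(4*g)) = 5*(3 + g)/(4*g))
B = 10665/2 (B = 65*82 + (5/4)*(3 + 3)/3 = 5330 + (5/4)*(1/3)*6 = 5330 + 5/2 = 10665/2 ≈ 5332.5)
-B = -1*10665/2 = -10665/2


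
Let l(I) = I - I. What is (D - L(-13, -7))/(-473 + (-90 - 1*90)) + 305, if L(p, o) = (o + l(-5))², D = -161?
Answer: 199375/653 ≈ 305.32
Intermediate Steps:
l(I) = 0
L(p, o) = o² (L(p, o) = (o + 0)² = o²)
(D - L(-13, -7))/(-473 + (-90 - 1*90)) + 305 = (-161 - 1*(-7)²)/(-473 + (-90 - 1*90)) + 305 = (-161 - 1*49)/(-473 + (-90 - 90)) + 305 = (-161 - 49)/(-473 - 180) + 305 = -210/(-653) + 305 = -210*(-1/653) + 305 = 210/653 + 305 = 199375/653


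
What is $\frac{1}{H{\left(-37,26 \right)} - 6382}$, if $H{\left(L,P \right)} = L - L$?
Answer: $- \frac{1}{6382} \approx -0.00015669$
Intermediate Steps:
$H{\left(L,P \right)} = 0$
$\frac{1}{H{\left(-37,26 \right)} - 6382} = \frac{1}{0 - 6382} = \frac{1}{-6382} = - \frac{1}{6382}$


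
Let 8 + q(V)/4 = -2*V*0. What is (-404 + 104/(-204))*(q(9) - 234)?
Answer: 5487580/51 ≈ 1.0760e+5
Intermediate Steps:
q(V) = -32 (q(V) = -32 + 4*(-2*V*0) = -32 + 4*0 = -32 + 0 = -32)
(-404 + 104/(-204))*(q(9) - 234) = (-404 + 104/(-204))*(-32 - 234) = (-404 + 104*(-1/204))*(-266) = (-404 - 26/51)*(-266) = -20630/51*(-266) = 5487580/51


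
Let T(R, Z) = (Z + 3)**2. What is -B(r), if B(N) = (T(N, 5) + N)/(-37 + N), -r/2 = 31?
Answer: 2/99 ≈ 0.020202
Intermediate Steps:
r = -62 (r = -2*31 = -62)
T(R, Z) = (3 + Z)**2
B(N) = (64 + N)/(-37 + N) (B(N) = ((3 + 5)**2 + N)/(-37 + N) = (8**2 + N)/(-37 + N) = (64 + N)/(-37 + N))
-B(r) = -(64 - 62)/(-37 - 62) = -2/(-99) = -(-1)*2/99 = -1*(-2/99) = 2/99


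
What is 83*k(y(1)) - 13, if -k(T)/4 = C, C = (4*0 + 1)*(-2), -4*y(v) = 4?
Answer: 651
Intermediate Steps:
y(v) = -1 (y(v) = -¼*4 = -1)
C = -2 (C = (0 + 1)*(-2) = 1*(-2) = -2)
k(T) = 8 (k(T) = -4*(-2) = 8)
83*k(y(1)) - 13 = 83*8 - 13 = 664 - 13 = 651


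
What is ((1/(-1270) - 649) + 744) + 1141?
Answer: 1569719/1270 ≈ 1236.0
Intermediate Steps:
((1/(-1270) - 649) + 744) + 1141 = ((-1/1270 - 649) + 744) + 1141 = (-824231/1270 + 744) + 1141 = 120649/1270 + 1141 = 1569719/1270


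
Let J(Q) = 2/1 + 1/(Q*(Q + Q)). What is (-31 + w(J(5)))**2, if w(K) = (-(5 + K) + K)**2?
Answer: 36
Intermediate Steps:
J(Q) = 2 + 1/(2*Q**2) (J(Q) = 2*1 + 1/(Q*(2*Q)) = 2 + 1/(2*Q**2))
w(K) = 25 (w(K) = ((-5 - K) + K)**2 = (-5)**2 = 25)
(-31 + w(J(5)))**2 = (-31 + 25)**2 = (-6)**2 = 36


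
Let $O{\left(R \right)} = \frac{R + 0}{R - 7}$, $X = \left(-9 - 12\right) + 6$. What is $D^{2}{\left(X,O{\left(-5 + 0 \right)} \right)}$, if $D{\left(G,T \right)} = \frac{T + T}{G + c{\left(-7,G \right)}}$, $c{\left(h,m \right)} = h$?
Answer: $\frac{25}{17424} \approx 0.0014348$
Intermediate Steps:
$X = -15$ ($X = -21 + 6 = -15$)
$O{\left(R \right)} = \frac{R}{-7 + R}$
$D{\left(G,T \right)} = \frac{2 T}{-7 + G}$ ($D{\left(G,T \right)} = \frac{T + T}{G - 7} = \frac{2 T}{-7 + G}$)
$D^{2}{\left(X,O{\left(-5 + 0 \right)} \right)} = \left(\frac{2 \frac{-5 + 0}{-7 + \left(-5 + 0\right)}}{-7 - 15}\right)^{2} = \left(\frac{2 \left(- \frac{5}{-7 - 5}\right)}{-22}\right)^{2} = \left(2 \left(- \frac{5}{-12}\right) \left(- \frac{1}{22}\right)\right)^{2} = \left(2 \left(\left(-5\right) \left(- \frac{1}{12}\right)\right) \left(- \frac{1}{22}\right)\right)^{2} = \left(2 \cdot \frac{5}{12} \left(- \frac{1}{22}\right)\right)^{2} = \left(- \frac{5}{132}\right)^{2} = \frac{25}{17424}$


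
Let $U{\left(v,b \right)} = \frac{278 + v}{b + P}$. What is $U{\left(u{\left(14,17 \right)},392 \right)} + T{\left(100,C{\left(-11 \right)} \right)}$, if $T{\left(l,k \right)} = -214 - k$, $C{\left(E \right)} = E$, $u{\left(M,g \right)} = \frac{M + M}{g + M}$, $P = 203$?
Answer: $- \frac{3735689}{18445} \approx -202.53$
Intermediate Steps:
$u{\left(M,g \right)} = \frac{2 M}{M + g}$
$U{\left(v,b \right)} = \frac{278 + v}{203 + b}$ ($U{\left(v,b \right)} = \frac{278 + v}{b + 203} = \frac{278 + v}{203 + b}$)
$U{\left(u{\left(14,17 \right)},392 \right)} + T{\left(100,C{\left(-11 \right)} \right)} = \frac{278 + 2 \cdot 14 \frac{1}{14 + 17}}{203 + 392} - 203 = \frac{278 + 2 \cdot 14 \cdot \frac{1}{31}}{595} + \left(-214 + 11\right) = \frac{278 + 2 \cdot 14 \cdot \frac{1}{31}}{595} - 203 = \frac{278 + \frac{28}{31}}{595} - 203 = \frac{1}{595} \cdot \frac{8646}{31} - 203 = \frac{8646}{18445} - 203 = - \frac{3735689}{18445}$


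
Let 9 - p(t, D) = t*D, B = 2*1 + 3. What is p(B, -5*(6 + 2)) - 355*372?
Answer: -131851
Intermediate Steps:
B = 5 (B = 2 + 3 = 5)
p(t, D) = 9 - D*t (p(t, D) = 9 - t*D = 9 - D*t)
p(B, -5*(6 + 2)) - 355*372 = (9 - 1*(-5*(6 + 2))*5) - 355*372 = (9 - 1*(-5*8)*5) - 132060 = (9 - 1*(-40)*5) - 132060 = (9 + 200) - 132060 = 209 - 132060 = -131851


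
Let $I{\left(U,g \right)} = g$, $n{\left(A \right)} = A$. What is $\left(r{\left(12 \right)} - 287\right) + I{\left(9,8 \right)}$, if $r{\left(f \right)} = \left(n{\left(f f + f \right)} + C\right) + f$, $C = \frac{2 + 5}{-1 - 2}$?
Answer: $- \frac{340}{3} \approx -113.33$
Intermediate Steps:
$C = - \frac{7}{3}$ ($C = \frac{7}{-3} = 7 \left(- \frac{1}{3}\right) = - \frac{7}{3} \approx -2.3333$)
$r{\left(f \right)} = - \frac{7}{3} + f^{2} + 2 f$ ($r{\left(f \right)} = \left(\left(f f + f\right) - \frac{7}{3}\right) + f = \left(\left(f^{2} + f\right) - \frac{7}{3}\right) + f = \left(\left(f + f^{2}\right) - \frac{7}{3}\right) + f = \left(- \frac{7}{3} + f + f^{2}\right) + f = - \frac{7}{3} + f^{2} + 2 f$)
$\left(r{\left(12 \right)} - 287\right) + I{\left(9,8 \right)} = \left(\left(- \frac{7}{3} + 12^{2} + 2 \cdot 12\right) - 287\right) + 8 = \left(\left(- \frac{7}{3} + 144 + 24\right) - 287\right) + 8 = \left(\frac{497}{3} - 287\right) + 8 = - \frac{364}{3} + 8 = - \frac{340}{3}$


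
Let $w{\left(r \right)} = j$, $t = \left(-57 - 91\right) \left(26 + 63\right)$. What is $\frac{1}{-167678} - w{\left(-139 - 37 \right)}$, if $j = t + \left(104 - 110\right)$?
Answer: $\frac{2209660683}{167678} \approx 13178.0$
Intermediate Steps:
$t = -13172$ ($t = \left(-148\right) 89 = -13172$)
$j = -13178$ ($j = -13172 + \left(104 - 110\right) = -13172 - 6 = -13178$)
$w{\left(r \right)} = -13178$
$\frac{1}{-167678} - w{\left(-139 - 37 \right)} = \frac{1}{-167678} - -13178 = - \frac{1}{167678} + 13178 = \frac{2209660683}{167678}$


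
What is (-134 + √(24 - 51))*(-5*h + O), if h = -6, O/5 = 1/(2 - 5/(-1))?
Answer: -28810/7 + 645*I*√3/7 ≈ -4115.7 + 159.6*I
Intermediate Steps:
O = 5/7 (O = 5/(2 - 5/(-1)) = 5/(2 - 5*(-1)) = 5/(2 + 5) = 5/7 ≈ 0.71429)
(-134 + √(24 - 51))*(-5*h + O) = (-134 + √(24 - 51))*(-5*(-6) + 5/7) = (-134 + √(-27))*(30 + 5/7) = (-134 + 3*I*√3)*(215/7) = -28810/7 + 645*I*√3/7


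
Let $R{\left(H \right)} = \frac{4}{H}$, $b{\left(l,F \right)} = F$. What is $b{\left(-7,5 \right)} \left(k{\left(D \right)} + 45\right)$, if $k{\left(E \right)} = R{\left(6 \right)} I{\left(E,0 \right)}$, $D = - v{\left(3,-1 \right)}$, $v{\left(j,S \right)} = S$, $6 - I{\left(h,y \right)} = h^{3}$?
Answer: $\frac{725}{3} \approx 241.67$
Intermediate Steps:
$I{\left(h,y \right)} = 6 - h^{3}$
$D = 1$ ($D = \left(-1\right) \left(-1\right) = 1$)
$k{\left(E \right)} = 4 - \frac{2 E^{3}}{3}$ ($k{\left(E \right)} = \frac{4}{6} \left(6 - E^{3}\right) = 4 \cdot \frac{1}{6} \left(6 - E^{3}\right) = \frac{2 \left(6 - E^{3}\right)}{3} = 4 - \frac{2 E^{3}}{3}$)
$b{\left(-7,5 \right)} \left(k{\left(D \right)} + 45\right) = 5 \left(\left(4 - \frac{2 \cdot 1^{3}}{3}\right) + 45\right) = 5 \left(\left(4 - \frac{2}{3}\right) + 45\right) = 5 \left(\frac{10}{3} + 45\right) = 5 \cdot \frac{145}{3} = \frac{725}{3}$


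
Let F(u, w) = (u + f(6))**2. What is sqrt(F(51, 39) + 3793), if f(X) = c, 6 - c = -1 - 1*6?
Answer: 7*sqrt(161) ≈ 88.820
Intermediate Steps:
c = 13 (c = 6 - (-1 - 1*6) = 6 - (-1 - 6) = 6 - 1*(-7) = 6 + 7 = 13)
f(X) = 13
F(u, w) = (13 + u)**2 (F(u, w) = (u + 13)**2 = (13 + u)**2)
sqrt(F(51, 39) + 3793) = sqrt((13 + 51)**2 + 3793) = sqrt(64**2 + 3793) = sqrt(4096 + 3793) = sqrt(7889) = 7*sqrt(161)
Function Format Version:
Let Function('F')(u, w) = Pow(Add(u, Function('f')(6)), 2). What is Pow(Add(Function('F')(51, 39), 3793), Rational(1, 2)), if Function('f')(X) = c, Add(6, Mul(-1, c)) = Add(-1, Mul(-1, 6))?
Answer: Mul(7, Pow(161, Rational(1, 2))) ≈ 88.820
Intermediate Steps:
c = 13 (c = Add(6, Mul(-1, Add(-1, Mul(-1, 6)))) = Add(6, Mul(-1, Add(-1, -6))) = Add(6, Mul(-1, -7)) = Add(6, 7) = 13)
Function('f')(X) = 13
Function('F')(u, w) = Pow(Add(13, u), 2) (Function('F')(u, w) = Pow(Add(u, 13), 2) = Pow(Add(13, u), 2))
Pow(Add(Function('F')(51, 39), 3793), Rational(1, 2)) = Pow(Add(Pow(Add(13, 51), 2), 3793), Rational(1, 2)) = Pow(Add(Pow(64, 2), 3793), Rational(1, 2)) = Pow(Add(4096, 3793), Rational(1, 2)) = Pow(7889, Rational(1, 2)) = Mul(7, Pow(161, Rational(1, 2)))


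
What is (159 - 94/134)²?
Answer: 112487236/4489 ≈ 25058.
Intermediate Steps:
(159 - 94/134)² = (159 - 94*1/134)² = (159 - 47/67)² = (10606/67)² = 112487236/4489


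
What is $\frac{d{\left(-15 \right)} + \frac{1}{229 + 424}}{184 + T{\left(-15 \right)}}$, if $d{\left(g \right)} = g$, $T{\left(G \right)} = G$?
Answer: $- \frac{9794}{110357} \approx -0.088748$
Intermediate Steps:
$\frac{d{\left(-15 \right)} + \frac{1}{229 + 424}}{184 + T{\left(-15 \right)}} = \frac{-15 + \frac{1}{229 + 424}}{184 - 15} = \frac{-15 + \frac{1}{653}}{169} = \left(-15 + \frac{1}{653}\right) \frac{1}{169} = \left(- \frac{9794}{653}\right) \frac{1}{169} = - \frac{9794}{110357}$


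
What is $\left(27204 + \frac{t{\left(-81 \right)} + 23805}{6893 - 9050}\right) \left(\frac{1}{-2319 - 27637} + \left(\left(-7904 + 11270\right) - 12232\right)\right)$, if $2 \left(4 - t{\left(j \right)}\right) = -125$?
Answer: $- \frac{31156433946707761}{129230184} \approx -2.4109 \cdot 10^{8}$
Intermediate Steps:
$t{\left(j \right)} = \frac{133}{2}$ ($t{\left(j \right)} = 4 - - \frac{125}{2} = 4 + \frac{125}{2} = \frac{133}{2}$)
$\left(27204 + \frac{t{\left(-81 \right)} + 23805}{6893 - 9050}\right) \left(\frac{1}{-2319 - 27637} + \left(\left(-7904 + 11270\right) - 12232\right)\right) = \left(27204 + \frac{\frac{133}{2} + 23805}{6893 - 9050}\right) \left(\frac{1}{-2319 - 27637} + \left(\left(-7904 + 11270\right) - 12232\right)\right) = \left(27204 + \frac{47743}{2 \left(-2157\right)}\right) \left(\frac{1}{-29956} + \left(3366 - 12232\right)\right) = \left(27204 + \frac{47743}{2} \left(- \frac{1}{2157}\right)\right) \left(- \frac{1}{29956} - 8866\right) = \left(27204 - \frac{47743}{4314}\right) \left(- \frac{265589897}{29956}\right) = \frac{117310313}{4314} \left(- \frac{265589897}{29956}\right) = - \frac{31156433946707761}{129230184}$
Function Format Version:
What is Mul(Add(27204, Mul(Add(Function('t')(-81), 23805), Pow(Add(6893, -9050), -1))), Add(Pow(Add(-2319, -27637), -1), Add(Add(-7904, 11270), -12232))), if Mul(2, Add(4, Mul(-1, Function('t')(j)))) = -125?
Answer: Rational(-31156433946707761, 129230184) ≈ -2.4109e+8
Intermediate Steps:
Function('t')(j) = Rational(133, 2) (Function('t')(j) = Add(4, Mul(Rational(-1, 2), -125)) = Add(4, Rational(125, 2)) = Rational(133, 2))
Mul(Add(27204, Mul(Add(Function('t')(-81), 23805), Pow(Add(6893, -9050), -1))), Add(Pow(Add(-2319, -27637), -1), Add(Add(-7904, 11270), -12232))) = Mul(Add(27204, Mul(Add(Rational(133, 2), 23805), Pow(Add(6893, -9050), -1))), Add(Pow(Add(-2319, -27637), -1), Add(Add(-7904, 11270), -12232))) = Mul(Add(27204, Mul(Rational(47743, 2), Pow(-2157, -1))), Add(Pow(-29956, -1), Add(3366, -12232))) = Mul(Add(27204, Mul(Rational(47743, 2), Rational(-1, 2157))), Add(Rational(-1, 29956), -8866)) = Mul(Add(27204, Rational(-47743, 4314)), Rational(-265589897, 29956)) = Mul(Rational(117310313, 4314), Rational(-265589897, 29956)) = Rational(-31156433946707761, 129230184)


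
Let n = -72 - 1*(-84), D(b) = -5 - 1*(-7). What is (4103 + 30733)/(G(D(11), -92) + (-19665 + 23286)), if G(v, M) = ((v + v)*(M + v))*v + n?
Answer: 11612/971 ≈ 11.959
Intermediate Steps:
D(b) = 2 (D(b) = -5 + 7 = 2)
n = 12 (n = -72 + 84 = 12)
G(v, M) = 12 + 2*v²*(M + v) (G(v, M) = ((v + v)*(M + v))*v + 12 = ((2*v)*(M + v))*v + 12 = (2*v*(M + v))*v + 12 = 2*v²*(M + v) + 12 = 12 + 2*v²*(M + v))
(4103 + 30733)/(G(D(11), -92) + (-19665 + 23286)) = (4103 + 30733)/((12 + 2*2³ + 2*(-92)*2²) + (-19665 + 23286)) = 34836/((12 + 2*8 + 2*(-92)*4) + 3621) = 34836/((12 + 16 - 736) + 3621) = 34836/(-708 + 3621) = 34836/2913 = 34836*(1/2913) = 11612/971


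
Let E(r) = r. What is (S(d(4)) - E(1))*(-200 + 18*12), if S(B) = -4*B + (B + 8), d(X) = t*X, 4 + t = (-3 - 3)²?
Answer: -6032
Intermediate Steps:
t = 32 (t = -4 + (-3 - 3)² = -4 + (-6)² = -4 + 36 = 32)
d(X) = 32*X
S(B) = 8 - 3*B (S(B) = -4*B + (8 + B) = 8 - 3*B)
(S(d(4)) - E(1))*(-200 + 18*12) = ((8 - 96*4) - 1*1)*(-200 + 18*12) = ((8 - 3*128) - 1)*(-200 + 216) = ((8 - 384) - 1)*16 = (-376 - 1)*16 = -377*16 = -6032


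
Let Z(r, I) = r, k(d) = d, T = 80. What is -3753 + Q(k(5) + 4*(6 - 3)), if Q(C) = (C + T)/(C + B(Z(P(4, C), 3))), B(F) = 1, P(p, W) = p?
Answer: -67457/18 ≈ -3747.6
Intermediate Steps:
Q(C) = (80 + C)/(1 + C) (Q(C) = (C + 80)/(C + 1) = (80 + C)/(1 + C))
-3753 + Q(k(5) + 4*(6 - 3)) = -3753 + (80 + (5 + 4*(6 - 3)))/(1 + (5 + 4*(6 - 3))) = -3753 + (80 + (5 + 4*3))/(1 + (5 + 4*3)) = -3753 + (80 + (5 + 12))/(1 + (5 + 12)) = -3753 + (80 + 17)/(1 + 17) = -3753 + 97/18 = -67457/18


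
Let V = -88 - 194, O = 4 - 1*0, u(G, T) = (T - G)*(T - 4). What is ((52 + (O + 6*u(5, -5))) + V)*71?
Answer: 22294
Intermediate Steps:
u(G, T) = (-4 + T)*(T - G) (u(G, T) = (T - G)*(-4 + T) = (-4 + T)*(T - G))
O = 4 (O = 4 + 0 = 4)
V = -282
((52 + (O + 6*u(5, -5))) + V)*71 = ((52 + (4 + 6*((-5)² - 4*(-5) + 4*5 - 1*5*(-5)))) - 282)*71 = ((52 + (4 + 6*(25 + 20 + 20 + 25))) - 282)*71 = ((52 + (4 + 6*90)) - 282)*71 = ((52 + (4 + 540)) - 282)*71 = ((52 + 544) - 282)*71 = (596 - 282)*71 = 314*71 = 22294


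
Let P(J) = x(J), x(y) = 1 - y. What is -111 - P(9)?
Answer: -103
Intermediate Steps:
P(J) = 1 - J
-111 - P(9) = -111 - (1 - 1*9) = -111 - (1 - 9) = -111 - 1*(-8) = -111 + 8 = -103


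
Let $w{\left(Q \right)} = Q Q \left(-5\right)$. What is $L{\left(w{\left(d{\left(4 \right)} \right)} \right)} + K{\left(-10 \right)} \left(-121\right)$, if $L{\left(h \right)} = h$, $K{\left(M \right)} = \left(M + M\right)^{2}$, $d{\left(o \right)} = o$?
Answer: $-48480$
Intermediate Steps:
$w{\left(Q \right)} = - 5 Q^{2}$ ($w{\left(Q \right)} = Q^{2} \left(-5\right) = - 5 Q^{2}$)
$K{\left(M \right)} = 4 M^{2}$ ($K{\left(M \right)} = \left(2 M\right)^{2} = 4 M^{2}$)
$L{\left(w{\left(d{\left(4 \right)} \right)} \right)} + K{\left(-10 \right)} \left(-121\right) = - 5 \cdot 4^{2} + 4 \left(-10\right)^{2} \left(-121\right) = \left(-5\right) 16 + 4 \cdot 100 \left(-121\right) = -80 + 400 \left(-121\right) = -80 - 48400 = -48480$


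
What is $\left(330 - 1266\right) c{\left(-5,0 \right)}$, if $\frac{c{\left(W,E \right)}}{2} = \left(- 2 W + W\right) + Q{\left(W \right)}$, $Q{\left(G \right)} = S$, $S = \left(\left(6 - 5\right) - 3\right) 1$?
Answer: $-5616$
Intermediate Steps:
$S = -2$ ($S = \left(1 - 3\right) 1 = \left(-2\right) 1 = -2$)
$Q{\left(G \right)} = -2$
$c{\left(W,E \right)} = -4 - 2 W$ ($c{\left(W,E \right)} = 2 \left(\left(- 2 W + W\right) - 2\right) = 2 \left(- W - 2\right) = 2 \left(-2 - W\right) = -4 - 2 W$)
$\left(330 - 1266\right) c{\left(-5,0 \right)} = \left(330 - 1266\right) \left(-4 - -10\right) = - 936 \left(-4 + 10\right) = \left(-936\right) 6 = -5616$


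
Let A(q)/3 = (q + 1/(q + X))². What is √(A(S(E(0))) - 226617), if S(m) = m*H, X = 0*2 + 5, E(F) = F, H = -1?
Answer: I*√5665422/5 ≈ 476.04*I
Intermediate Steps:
X = 5 (X = 0 + 5 = 5)
S(m) = -m (S(m) = m*(-1) = -m)
A(q) = 3*(q + 1/(5 + q))² (A(q) = 3*(q + 1/(q + 5))² = 3*(q + 1/(5 + q))²)
√(A(S(E(0))) - 226617) = √(3*(1 + (-1*0)² + 5*(-1*0))²/(5 - 1*0)² - 226617) = √(3*(1 + 0² + 5*0)²/(5 + 0)² - 226617) = √(3*(1 + 0 + 0)²/5² - 226617) = √(3*(1/25)*1² - 226617) = √(3*(1/25)*1 - 226617) = √(3/25 - 226617) = √(-5665422/25) = I*√5665422/5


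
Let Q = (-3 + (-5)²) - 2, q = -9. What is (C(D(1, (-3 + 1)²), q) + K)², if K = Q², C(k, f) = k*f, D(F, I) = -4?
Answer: 190096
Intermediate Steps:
C(k, f) = f*k
Q = 20 (Q = (-3 + 25) - 2 = 22 - 2 = 20)
K = 400 (K = 20² = 400)
(C(D(1, (-3 + 1)²), q) + K)² = (-9*(-4) + 400)² = (36 + 400)² = 436² = 190096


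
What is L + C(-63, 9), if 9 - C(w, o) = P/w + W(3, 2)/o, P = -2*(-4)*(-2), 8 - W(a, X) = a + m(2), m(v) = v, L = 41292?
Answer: 2601926/63 ≈ 41300.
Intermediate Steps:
W(a, X) = 6 - a (W(a, X) = 8 - (a + 2) = 8 - (2 + a) = 8 + (-2 - a) = 6 - a)
P = -16 (P = 8*(-2) = -16)
C(w, o) = 9 - 3/o + 16/w (C(w, o) = 9 - (-16/w + (6 - 1*3)/o) = 9 - (-16/w + (6 - 3)/o) = 9 - (-16/w + 3/o) = 9 + (-3/o + 16/w) = 9 - 3/o + 16/w)
L + C(-63, 9) = 41292 + (9 - 3/9 + 16/(-63)) = 41292 + (9 - 3*1/9 + 16*(-1/63)) = 41292 + (9 - 1/3 - 16/63) = 41292 + 530/63 = 2601926/63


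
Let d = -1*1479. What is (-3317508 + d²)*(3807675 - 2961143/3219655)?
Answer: -13853939866401355794/3219655 ≈ -4.3029e+12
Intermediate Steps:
d = -1479
(-3317508 + d²)*(3807675 - 2961143/3219655) = (-3317508 + (-1479)²)*(3807675 - 2961143/3219655) = (-3317508 + 2187441)*(3807675 - 2961143*1/3219655) = -1130067*(3807675 - 2961143/3219655) = -1130067*12259396890982/3219655 = -13853939866401355794/3219655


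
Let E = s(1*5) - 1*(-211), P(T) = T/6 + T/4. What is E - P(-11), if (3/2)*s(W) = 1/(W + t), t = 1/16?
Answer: 209675/972 ≈ 215.72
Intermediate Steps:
t = 1/16 ≈ 0.062500
P(T) = 5*T/12 (P(T) = T*(⅙) + T*(¼) = T/6 + T/4 = 5*T/12)
s(W) = 2/(3*(1/16 + W)) (s(W) = 2/(3*(W + 1/16)) = 2/(3*(1/16 + W)))
E = 51305/243 (E = 32/(3*(1 + 16*(1*5))) - 1*(-211) = 32/(3*(1 + 16*5)) + 211 = 32/(3*(1 + 80)) + 211 = (32/3)/81 + 211 = (32/3)*(1/81) + 211 = 32/243 + 211 = 51305/243 ≈ 211.13)
E - P(-11) = 51305/243 - 5*(-11)/12 = 51305/243 - 1*(-55/12) = 51305/243 + 55/12 = 209675/972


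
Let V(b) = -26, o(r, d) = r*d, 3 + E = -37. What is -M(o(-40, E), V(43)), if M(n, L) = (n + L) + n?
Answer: -3174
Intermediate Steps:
E = -40 (E = -3 - 37 = -40)
o(r, d) = d*r
M(n, L) = L + 2*n (M(n, L) = (L + n) + n = L + 2*n)
-M(o(-40, E), V(43)) = -(-26 + 2*(-40*(-40))) = -(-26 + 2*1600) = -(-26 + 3200) = -1*3174 = -3174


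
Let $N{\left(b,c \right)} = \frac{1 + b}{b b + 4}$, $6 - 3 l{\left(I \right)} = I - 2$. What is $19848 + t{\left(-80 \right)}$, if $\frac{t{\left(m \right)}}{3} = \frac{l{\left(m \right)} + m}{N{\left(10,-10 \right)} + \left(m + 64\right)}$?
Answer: $\frac{1727608}{87} \approx 19858.0$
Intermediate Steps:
$l{\left(I \right)} = \frac{8}{3} - \frac{I}{3}$ ($l{\left(I \right)} = 2 - \frac{I - 2}{3} = 2 - \frac{-2 + I}{3} = 2 - \left(- \frac{2}{3} + \frac{I}{3}\right) = \frac{8}{3} - \frac{I}{3}$)
$N{\left(b,c \right)} = \frac{1 + b}{4 + b^{2}}$ ($N{\left(b,c \right)} = \frac{1 + b}{b^{2} + 4} = \frac{1 + b}{4 + b^{2}}$)
$t{\left(m \right)} = \frac{3 \left(\frac{8}{3} + \frac{2 m}{3}\right)}{\frac{6667}{104} + m}$ ($t{\left(m \right)} = 3 \frac{\left(\frac{8}{3} - \frac{m}{3}\right) + m}{\frac{1 + 10}{4 + 10^{2}} + \left(m + 64\right)} = 3 \frac{\frac{8}{3} + \frac{2 m}{3}}{\frac{1}{4 + 100} \cdot 11 + \left(64 + m\right)} = 3 \frac{\frac{8}{3} + \frac{2 m}{3}}{\frac{1}{104} \cdot 11 + \left(64 + m\right)} = 3 \frac{\frac{8}{3} + \frac{2 m}{3}}{\frac{11}{104} + \left(64 + m\right)} = 3 \frac{\frac{8}{3} + \frac{2 m}{3}}{\frac{6667}{104} + m} = \frac{3 \left(\frac{8}{3} + \frac{2 m}{3}\right)}{\frac{6667}{104} + m}$)
$19848 + t{\left(-80 \right)} = 19848 + \frac{208 \left(4 - 80\right)}{6667 + 104 \left(-80\right)} = 19848 + 208 \frac{1}{6667 - 8320} \left(-76\right) = 19848 + 208 \frac{1}{-1653} \left(-76\right) = 19848 + 208 \left(- \frac{1}{1653}\right) \left(-76\right) = 19848 + \frac{832}{87} = \frac{1727608}{87}$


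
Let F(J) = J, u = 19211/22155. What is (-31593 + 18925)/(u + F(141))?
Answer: -140329770/1571533 ≈ -89.295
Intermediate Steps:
u = 19211/22155 (u = 19211*(1/22155) = 19211/22155 ≈ 0.86712)
(-31593 + 18925)/(u + F(141)) = (-31593 + 18925)/(19211/22155 + 141) = -12668/3143066/22155 = -12668*22155/3143066 = -140329770/1571533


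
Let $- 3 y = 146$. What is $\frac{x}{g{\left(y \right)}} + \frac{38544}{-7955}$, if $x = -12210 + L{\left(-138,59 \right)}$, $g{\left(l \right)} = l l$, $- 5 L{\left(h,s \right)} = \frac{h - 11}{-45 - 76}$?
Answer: $- \frac{41038274973}{4103564476} \approx -10.001$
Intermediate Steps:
$y = - \frac{146}{3}$ ($y = \left(- \frac{1}{3}\right) 146 = - \frac{146}{3} \approx -48.667$)
$L{\left(h,s \right)} = - \frac{1}{55} + \frac{h}{605}$ ($L{\left(h,s \right)} = - \frac{\left(h - 11\right) \frac{1}{-45 - 76}}{5} = - \frac{\left(-11 + h\right) \frac{1}{-121}}{5} = - \frac{\left(-11 + h\right) \left(- \frac{1}{121}\right)}{5} = - \frac{\frac{1}{11} - \frac{h}{121}}{5} = - \frac{1}{55} + \frac{h}{605}$)
$g{\left(l \right)} = l^{2}$
$x = - \frac{7387199}{605}$ ($x = -12210 + \left(- \frac{1}{55} + \frac{1}{605} \left(-138\right)\right) = -12210 - \frac{149}{605} = - \frac{7387199}{605} \approx -12210.0$)
$\frac{x}{g{\left(y \right)}} + \frac{38544}{-7955} = - \frac{7387199}{605 \left(- \frac{146}{3}\right)^{2}} + \frac{38544}{-7955} = - \frac{7387199}{605 \cdot \frac{21316}{9}} + 38544 \left(- \frac{1}{7955}\right) = \left(- \frac{7387199}{605}\right) \frac{9}{21316} - \frac{38544}{7955} = - \frac{66484791}{12896180} - \frac{38544}{7955} = - \frac{41038274973}{4103564476}$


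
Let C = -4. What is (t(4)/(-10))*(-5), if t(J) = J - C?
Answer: 4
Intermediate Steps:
t(J) = 4 + J (t(J) = J - 1*(-4) = J + 4 = 4 + J)
(t(4)/(-10))*(-5) = ((4 + 4)/(-10))*(-5) = -⅒*8*(-5) = -⅘*(-5) = 4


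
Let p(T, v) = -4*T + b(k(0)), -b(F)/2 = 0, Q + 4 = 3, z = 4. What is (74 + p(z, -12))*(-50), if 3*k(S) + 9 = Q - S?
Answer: -2900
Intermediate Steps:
Q = -1 (Q = -4 + 3 = -1)
k(S) = -10/3 - S/3 (k(S) = -3 + (-1 - S)/3 = -3 + (-⅓ - S/3) = -10/3 - S/3)
b(F) = 0 (b(F) = -2*0 = 0)
p(T, v) = -4*T (p(T, v) = -4*T + 0 = -4*T)
(74 + p(z, -12))*(-50) = (74 - 4*4)*(-50) = (74 - 16)*(-50) = 58*(-50) = -2900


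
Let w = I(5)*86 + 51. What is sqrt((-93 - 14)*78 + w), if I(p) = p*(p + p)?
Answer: I*sqrt(3995) ≈ 63.206*I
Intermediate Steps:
I(p) = 2*p**2 (I(p) = p*(2*p) = 2*p**2)
w = 4351 (w = (2*5**2)*86 + 51 = (2*25)*86 + 51 = 50*86 + 51 = 4300 + 51 = 4351)
sqrt((-93 - 14)*78 + w) = sqrt((-93 - 14)*78 + 4351) = sqrt(-107*78 + 4351) = sqrt(-8346 + 4351) = sqrt(-3995) = I*sqrt(3995)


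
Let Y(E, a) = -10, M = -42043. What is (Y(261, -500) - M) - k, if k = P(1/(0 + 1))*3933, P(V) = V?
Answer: 38100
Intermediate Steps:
k = 3933 (k = 3933/(0 + 1) = 3933/1 = 1*3933 = 3933)
(Y(261, -500) - M) - k = (-10 - 1*(-42043)) - 1*3933 = (-10 + 42043) - 3933 = 42033 - 3933 = 38100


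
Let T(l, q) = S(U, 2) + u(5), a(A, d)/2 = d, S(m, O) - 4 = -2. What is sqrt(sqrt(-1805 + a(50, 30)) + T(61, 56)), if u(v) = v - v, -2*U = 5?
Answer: sqrt(2 + I*sqrt(1745)) ≈ 4.6809 + 4.4621*I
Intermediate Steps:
U = -5/2 (U = -1/2*5 = -5/2 ≈ -2.5000)
S(m, O) = 2 (S(m, O) = 4 - 2 = 2)
a(A, d) = 2*d
u(v) = 0
T(l, q) = 2 (T(l, q) = 2 + 0 = 2)
sqrt(sqrt(-1805 + a(50, 30)) + T(61, 56)) = sqrt(sqrt(-1805 + 2*30) + 2) = sqrt(sqrt(-1805 + 60) + 2) = sqrt(sqrt(-1745) + 2) = sqrt(I*sqrt(1745) + 2) = sqrt(2 + I*sqrt(1745))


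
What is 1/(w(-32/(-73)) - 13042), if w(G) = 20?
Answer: -1/13022 ≈ -7.6793e-5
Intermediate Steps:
1/(w(-32/(-73)) - 13042) = 1/(20 - 13042) = 1/(-13022) = -1/13022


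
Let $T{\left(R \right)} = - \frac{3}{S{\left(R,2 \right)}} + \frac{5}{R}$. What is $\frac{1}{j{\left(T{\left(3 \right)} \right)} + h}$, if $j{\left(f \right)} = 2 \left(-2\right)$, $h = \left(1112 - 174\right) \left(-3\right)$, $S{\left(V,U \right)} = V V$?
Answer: $- \frac{1}{2818} \approx -0.00035486$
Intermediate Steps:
$S{\left(V,U \right)} = V^{2}$
$T{\left(R \right)} = - \frac{3}{R^{2}} + \frac{5}{R}$
$h = -2814$ ($h = 938 \left(-3\right) = -2814$)
$j{\left(f \right)} = -4$
$\frac{1}{j{\left(T{\left(3 \right)} \right)} + h} = \frac{1}{-4 - 2814} = \frac{1}{-2818} = - \frac{1}{2818}$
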